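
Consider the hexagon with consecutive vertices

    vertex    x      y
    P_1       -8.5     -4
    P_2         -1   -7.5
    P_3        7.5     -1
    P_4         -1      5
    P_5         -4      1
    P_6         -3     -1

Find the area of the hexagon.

91.5

Apply the surveyor's formula: 2A = Σ (x_i·y_{i+1} − x_{i+1}·y_i), indices taken mod 6.
Σ = (59.75) + (57.25) + (36.5) + (19) + (7) + (3.5) = 183
Area = |Σ|/2 = 91.5.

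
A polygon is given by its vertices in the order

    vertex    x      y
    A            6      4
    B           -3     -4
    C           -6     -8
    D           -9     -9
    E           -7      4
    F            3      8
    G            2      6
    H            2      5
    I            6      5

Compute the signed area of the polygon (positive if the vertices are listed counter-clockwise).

-111.5

Apply Gauss's area formula: 2A = Σ (x_i·y_{i+1} − x_{i+1}·y_i), indices taken mod 9.
Cross-terms: -12, 0, -18, -99, -68, 2, -2, -20, -6  ⇒  Σ = -223
Signed area = Σ/2 = -111.5 (negative ⇒ clockwise traversal).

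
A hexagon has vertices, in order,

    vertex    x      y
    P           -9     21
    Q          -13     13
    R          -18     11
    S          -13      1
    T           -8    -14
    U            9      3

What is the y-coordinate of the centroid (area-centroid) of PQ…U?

529/132

Apply the shoelace formula. First the cross-terms c_i = x_i·y_{i+1} − x_{i+1}·y_i:
  156, 91, 125, 190, 102, 216  ⇒  2A = 880, A = 440.
Then Σ (y_i + y_{i+1})·c_i = 10580, so ȳ = 10580 / (6·440) = 529/132.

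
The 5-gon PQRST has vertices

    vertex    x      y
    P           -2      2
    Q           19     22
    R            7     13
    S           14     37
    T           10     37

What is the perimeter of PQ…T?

110

|PQ| = √((21)² + (20)²) = √841 = 29
|QR| = √((-12)² + (-9)²) = √225 = 15
|RS| = √((7)² + (24)²) = √625 = 25
|ST| = √((-4)² + (0)²) = √16 = 4
|TP| = √((-12)² + (-35)²) = √1369 = 37
Perimeter = 29 + 15 + 25 + 4 + 37 = 110.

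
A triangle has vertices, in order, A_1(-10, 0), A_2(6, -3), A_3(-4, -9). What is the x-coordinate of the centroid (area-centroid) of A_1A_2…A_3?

Apply the shoelace formula. First the cross-terms c_i = x_i·y_{i+1} − x_{i+1}·y_i:
  30, -66, -90  ⇒  2A = -126, A = -63.
Then Σ (x_i + x_{i+1})·c_i = 1008, so x̄ = 1008 / (6·(-63)) = -8/3.

-8/3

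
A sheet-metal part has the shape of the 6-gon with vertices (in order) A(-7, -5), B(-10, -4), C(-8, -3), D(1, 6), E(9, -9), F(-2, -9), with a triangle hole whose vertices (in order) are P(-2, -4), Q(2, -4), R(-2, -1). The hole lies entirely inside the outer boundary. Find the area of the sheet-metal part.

136

Outer boundary:
Apply the shoelace formula: 2A = Σ (x_i·y_{i+1} − x_{i+1}·y_i), indices taken mod 6.
Σ = (-22) + (-2) + (-45) + (-63) + (-99) + (-53) = -284
Area = |Σ|/2 = 142.
Hole:
Σ = (16) + (-10) + (6) = 12
Area = |Σ|/2 = 6.
Net area = 142 − 6 = 136.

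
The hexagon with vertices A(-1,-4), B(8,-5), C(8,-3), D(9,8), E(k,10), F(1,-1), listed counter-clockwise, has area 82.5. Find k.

Write out the shoelace sum; only the two edges meeting at E involve k:
2·Area = [(9·10 − k·8) + (k·(-1) − 1·10)] + 139
       = -9·k + 219 = 165
⇒ k = 6.

6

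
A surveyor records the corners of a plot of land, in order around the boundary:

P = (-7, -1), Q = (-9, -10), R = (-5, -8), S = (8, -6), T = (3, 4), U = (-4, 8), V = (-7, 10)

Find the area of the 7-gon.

180

Cross-terms: 61, 22, 94, 50, 40, 16, 77  ⇒  Σ = 360
Area = |Σ|/2 = 180.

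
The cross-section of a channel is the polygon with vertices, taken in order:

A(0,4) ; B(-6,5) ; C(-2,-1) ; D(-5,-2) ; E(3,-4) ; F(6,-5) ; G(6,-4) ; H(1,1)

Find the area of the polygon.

47

Σ = (24) + (16) + (-1) + (26) + (9) + (6) + (10) + (4) = 94
Area = |Σ|/2 = 47.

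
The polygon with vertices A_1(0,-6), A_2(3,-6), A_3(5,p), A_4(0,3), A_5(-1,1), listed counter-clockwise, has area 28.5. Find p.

-5

The doubled signed area Σ (x_i y_{i+1} − x_{i+1} y_i) is linear in p.
With p=0 it equals 72; the coefficient of p is 3 (from the two edges through A_3).
So 3·p + 72 = 2·28.5 = 57 ⇒ p = -5.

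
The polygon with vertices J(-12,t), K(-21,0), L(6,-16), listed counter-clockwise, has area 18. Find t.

The doubled signed area Σ (x_i y_{i+1} − x_{i+1} y_i) is linear in t.
With t=0 it equals 144; the coefficient of t is 27 (from the two edges through J).
So 27·t + 144 = 2·18 = 36 ⇒ t = -4.

-4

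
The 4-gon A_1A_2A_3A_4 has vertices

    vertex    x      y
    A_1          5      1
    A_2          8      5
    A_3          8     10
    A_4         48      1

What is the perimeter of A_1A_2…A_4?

|A_1A_2| = √((3)² + (4)²) = √25 = 5
|A_2A_3| = √((0)² + (5)²) = √25 = 5
|A_3A_4| = √((40)² + (-9)²) = √1681 = 41
|A_4A_1| = √((-43)² + (0)²) = √1849 = 43
Perimeter = 5 + 5 + 41 + 43 = 94.

94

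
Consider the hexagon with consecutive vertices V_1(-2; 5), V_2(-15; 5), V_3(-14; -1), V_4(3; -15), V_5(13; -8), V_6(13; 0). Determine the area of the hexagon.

351.5

Apply the shoelace (surveyor's) formula: 2A = Σ (x_i·y_{i+1} − x_{i+1}·y_i), indices taken mod 6.
V_1→V_2: (-2)(5) − (-15)(5) = 65
V_2→V_3: (-15)(-1) − (-14)(5) = 85
V_3→V_4: (-14)(-15) − (3)(-1) = 213
V_4→V_5: (3)(-8) − (13)(-15) = 171
V_5→V_6: (13)(0) − (13)(-8) = 104
V_6→V_1: (13)(5) − (-2)(0) = 65
Σ = 703
Area = |Σ|/2 = 351.5.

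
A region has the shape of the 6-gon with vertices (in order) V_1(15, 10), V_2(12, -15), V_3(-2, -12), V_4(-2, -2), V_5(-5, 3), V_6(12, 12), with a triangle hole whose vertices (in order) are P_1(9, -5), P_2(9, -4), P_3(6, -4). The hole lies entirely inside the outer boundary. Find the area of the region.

354

Outer boundary:
Cross-terms: -345, -174, -20, -16, -96, -60  ⇒  Σ = -711
Area = |Σ|/2 = 355.5.
Hole:
Apply the surveyor's formula: 2A = Σ (x_i·y_{i+1} − x_{i+1}·y_i), indices taken mod 3.
Σ = (9) + (-12) + (6) = 3
Area = |Σ|/2 = 1.5.
Net area = 355.5 − 1.5 = 354.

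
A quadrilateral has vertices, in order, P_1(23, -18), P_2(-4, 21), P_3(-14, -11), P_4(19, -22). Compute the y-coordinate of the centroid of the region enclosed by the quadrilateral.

Apply the shoelace (surveyor's) formula. First the cross-terms c_i = x_i·y_{i+1} − x_{i+1}·y_i:
  411, 338, 517, 164  ⇒  2A = 1430, A = 715.
Then Σ (y_i + y_{i+1})·c_i = -19008, so ȳ = -19008 / (6·715) = -288/65.

-288/65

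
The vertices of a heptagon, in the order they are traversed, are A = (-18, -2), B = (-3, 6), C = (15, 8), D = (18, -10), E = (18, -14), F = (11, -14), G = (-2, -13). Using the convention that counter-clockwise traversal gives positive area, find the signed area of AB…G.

-546.5

Σ = (-114) + (-114) + (-294) + (-72) + (-98) + (-171) + (-230) = -1093
Signed area = Σ/2 = -546.5 (negative ⇒ clockwise traversal).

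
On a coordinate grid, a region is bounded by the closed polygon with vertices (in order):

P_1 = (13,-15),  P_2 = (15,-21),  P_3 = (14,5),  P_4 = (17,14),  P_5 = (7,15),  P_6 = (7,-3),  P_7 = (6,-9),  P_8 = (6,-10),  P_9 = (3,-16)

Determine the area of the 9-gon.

254.5

Apply the surveyor's formula: 2A = Σ (x_i·y_{i+1} − x_{i+1}·y_i), indices taken mod 9.
P_1→P_2: (13)(-21) − (15)(-15) = -48
P_2→P_3: (15)(5) − (14)(-21) = 369
P_3→P_4: (14)(14) − (17)(5) = 111
P_4→P_5: (17)(15) − (7)(14) = 157
P_5→P_6: (7)(-3) − (7)(15) = -126
P_6→P_7: (7)(-9) − (6)(-3) = -45
P_7→P_8: (6)(-10) − (6)(-9) = -6
P_8→P_9: (6)(-16) − (3)(-10) = -66
P_9→P_1: (3)(-15) − (13)(-16) = 163
Σ = 509
Area = |Σ|/2 = 254.5.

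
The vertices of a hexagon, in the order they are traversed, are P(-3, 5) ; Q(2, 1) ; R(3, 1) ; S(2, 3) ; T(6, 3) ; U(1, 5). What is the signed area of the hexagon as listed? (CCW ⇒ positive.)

14

Apply Gauss's area formula: 2A = Σ (x_i·y_{i+1} − x_{i+1}·y_i), indices taken mod 6.
P→Q: (-3)(1) − (2)(5) = -13
Q→R: (2)(1) − (3)(1) = -1
R→S: (3)(3) − (2)(1) = 7
S→T: (2)(3) − (6)(3) = -12
T→U: (6)(5) − (1)(3) = 27
U→P: (1)(5) − (-3)(5) = 20
Σ = 28
Signed area = Σ/2 = 14 (positive ⇒ counter-clockwise traversal).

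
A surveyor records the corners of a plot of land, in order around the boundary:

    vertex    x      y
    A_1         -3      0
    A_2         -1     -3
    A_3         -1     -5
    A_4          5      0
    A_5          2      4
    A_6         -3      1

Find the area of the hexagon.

Apply the shoelace formula: 2A = Σ (x_i·y_{i+1} − x_{i+1}·y_i), indices taken mod 6.
Σ = (9) + (2) + (25) + (20) + (14) + (3) = 73
Area = |Σ|/2 = 36.5.

36.5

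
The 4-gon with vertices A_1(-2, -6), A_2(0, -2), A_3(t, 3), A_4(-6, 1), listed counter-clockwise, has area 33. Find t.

The doubled signed area Σ (x_i y_{i+1} − x_{i+1} y_i) is linear in t.
With t=0 it equals 60; the coefficient of t is 3 (from the two edges through A_3).
So 3·t + 60 = 2·33 = 66 ⇒ t = 2.

2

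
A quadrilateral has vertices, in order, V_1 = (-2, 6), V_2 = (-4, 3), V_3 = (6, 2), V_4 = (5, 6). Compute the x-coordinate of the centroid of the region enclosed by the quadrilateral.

1.4

Apply the shoelace formula. First the cross-terms c_i = x_i·y_{i+1} − x_{i+1}·y_i:
  18, -26, 26, 42  ⇒  2A = 60, A = 30.
Then Σ (x_i + x_{i+1})·c_i = 252, so x̄ = 252 / (6·30) = 1.4.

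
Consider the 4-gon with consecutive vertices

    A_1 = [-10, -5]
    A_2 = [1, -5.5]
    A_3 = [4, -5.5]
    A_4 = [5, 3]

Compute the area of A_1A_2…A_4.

A_1→A_2: (-10)(-5.5) − (1)(-5) = 60
A_2→A_3: (1)(-5.5) − (4)(-5.5) = 16.5
A_3→A_4: (4)(3) − (5)(-5.5) = 39.5
A_4→A_1: (5)(-5) − (-10)(3) = 5
Σ = 121
Area = |Σ|/2 = 60.5.

60.5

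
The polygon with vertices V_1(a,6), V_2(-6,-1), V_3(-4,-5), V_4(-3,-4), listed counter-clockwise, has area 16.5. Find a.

Write out the shoelace sum; only the two edges meeting at V_1 involve a:
2·Area = [((-3)·6 − a·(-4)) + (a·(-1) − (-6)·6)] + 27
       = 3·a + 45 = 33
⇒ a = -4.

-4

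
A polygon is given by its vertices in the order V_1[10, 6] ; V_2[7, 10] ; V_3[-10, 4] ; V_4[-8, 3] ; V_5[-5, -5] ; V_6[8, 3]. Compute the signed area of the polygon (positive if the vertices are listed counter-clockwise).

Apply the shoelace (surveyor's) formula: 2A = Σ (x_i·y_{i+1} − x_{i+1}·y_i), indices taken mod 6.
Σ = (58) + (128) + (2) + (55) + (25) + (18) = 286
Signed area = Σ/2 = 143 (positive ⇒ counter-clockwise traversal).

143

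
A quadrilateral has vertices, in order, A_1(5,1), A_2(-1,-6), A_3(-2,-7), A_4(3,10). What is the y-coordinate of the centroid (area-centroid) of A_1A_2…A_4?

19/15

Apply the surveyor's formula. First the cross-terms c_i = x_i·y_{i+1} − x_{i+1}·y_i:
  -29, -5, 1, -47  ⇒  2A = -80, A = -40.
Then Σ (y_i + y_{i+1})·c_i = -304, so ȳ = -304 / (6·(-40)) = 19/15.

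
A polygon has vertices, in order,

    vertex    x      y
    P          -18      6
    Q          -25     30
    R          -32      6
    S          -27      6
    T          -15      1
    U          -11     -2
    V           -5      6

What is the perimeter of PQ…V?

|PQ| = √((-7)² + (24)²) = √625 = 25
|QR| = √((-7)² + (-24)²) = √625 = 25
|RS| = √((5)² + (0)²) = √25 = 5
|ST| = √((12)² + (-5)²) = √169 = 13
|TU| = √((4)² + (-3)²) = √25 = 5
|UV| = √((6)² + (8)²) = √100 = 10
|VP| = √((-13)² + (0)²) = √169 = 13
Perimeter = 25 + 25 + 5 + 13 + 5 + 10 + 13 = 96.

96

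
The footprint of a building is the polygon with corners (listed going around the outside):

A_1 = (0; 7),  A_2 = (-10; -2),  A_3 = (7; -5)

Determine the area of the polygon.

Σ = (70) + (64) + (49) = 183
Area = |Σ|/2 = 91.5.

91.5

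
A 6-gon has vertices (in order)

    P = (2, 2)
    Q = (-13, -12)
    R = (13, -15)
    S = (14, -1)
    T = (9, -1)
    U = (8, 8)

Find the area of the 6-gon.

Apply Gauss's area formula: 2A = Σ (x_i·y_{i+1} − x_{i+1}·y_i), indices taken mod 6.
P→Q: (2)(-12) − (-13)(2) = 2
Q→R: (-13)(-15) − (13)(-12) = 351
R→S: (13)(-1) − (14)(-15) = 197
S→T: (14)(-1) − (9)(-1) = -5
T→U: (9)(8) − (8)(-1) = 80
U→P: (8)(2) − (2)(8) = 0
Σ = 625
Area = |Σ|/2 = 312.5.

312.5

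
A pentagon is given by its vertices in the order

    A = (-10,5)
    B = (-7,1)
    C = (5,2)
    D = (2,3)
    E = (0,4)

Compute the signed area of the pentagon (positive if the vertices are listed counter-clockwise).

Σ = (25) + (-19) + (11) + (8) + (40) = 65
Signed area = Σ/2 = 32.5 (positive ⇒ counter-clockwise traversal).

32.5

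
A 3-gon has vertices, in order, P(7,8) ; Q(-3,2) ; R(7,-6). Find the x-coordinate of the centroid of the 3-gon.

Apply the shoelace (surveyor's) formula. First the cross-terms c_i = x_i·y_{i+1} − x_{i+1}·y_i:
  38, 4, 98  ⇒  2A = 140, A = 70.
Then Σ (x_i + x_{i+1})·c_i = 1540, so x̄ = 1540 / (6·70) = 11/3.

11/3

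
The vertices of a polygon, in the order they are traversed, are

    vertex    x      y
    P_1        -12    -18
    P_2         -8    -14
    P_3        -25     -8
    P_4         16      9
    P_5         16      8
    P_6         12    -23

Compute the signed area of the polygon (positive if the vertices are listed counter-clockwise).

Σ = (24) + (-286) + (-97) + (-16) + (-464) + (-492) = -1331
Signed area = Σ/2 = -665.5 (negative ⇒ clockwise traversal).

-665.5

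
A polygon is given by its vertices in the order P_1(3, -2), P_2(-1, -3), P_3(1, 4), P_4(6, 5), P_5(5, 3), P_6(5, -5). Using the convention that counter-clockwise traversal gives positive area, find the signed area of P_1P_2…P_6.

-36.5

Apply the surveyor's formula: 2A = Σ (x_i·y_{i+1} − x_{i+1}·y_i), indices taken mod 6.
P_1→P_2: (3)(-3) − (-1)(-2) = -11
P_2→P_3: (-1)(4) − (1)(-3) = -1
P_3→P_4: (1)(5) − (6)(4) = -19
P_4→P_5: (6)(3) − (5)(5) = -7
P_5→P_6: (5)(-5) − (5)(3) = -40
P_6→P_1: (5)(-2) − (3)(-5) = 5
Σ = -73
Signed area = Σ/2 = -36.5 (negative ⇒ clockwise traversal).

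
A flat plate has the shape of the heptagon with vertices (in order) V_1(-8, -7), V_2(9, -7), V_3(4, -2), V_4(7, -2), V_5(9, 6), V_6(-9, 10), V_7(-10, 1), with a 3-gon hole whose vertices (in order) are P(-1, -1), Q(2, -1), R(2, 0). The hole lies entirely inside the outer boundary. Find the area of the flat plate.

Outer boundary:
Cross-terms: 119, 10, 6, 60, 144, 91, 78  ⇒  Σ = 508
Area = |Σ|/2 = 254.
Hole:
Apply the shoelace (surveyor's) formula: 2A = Σ (x_i·y_{i+1} − x_{i+1}·y_i), indices taken mod 3.
Σ = (3) + (2) + (-2) = 3
Area = |Σ|/2 = 1.5.
Net area = 254 − 1.5 = 252.5.

252.5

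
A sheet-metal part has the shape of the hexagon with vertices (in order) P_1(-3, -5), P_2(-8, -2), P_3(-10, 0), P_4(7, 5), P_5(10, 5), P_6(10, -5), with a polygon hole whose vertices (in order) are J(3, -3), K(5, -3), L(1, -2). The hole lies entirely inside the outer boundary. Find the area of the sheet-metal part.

141

Outer boundary:
Cross-terms: -34, -20, -50, -15, -100, -65  ⇒  Σ = -284
Area = |Σ|/2 = 142.
Hole:
Apply the shoelace formula: 2A = Σ (x_i·y_{i+1} − x_{i+1}·y_i), indices taken mod 3.
Σ = (6) + (-7) + (3) = 2
Area = |Σ|/2 = 1.
Net area = 142 − 1 = 141.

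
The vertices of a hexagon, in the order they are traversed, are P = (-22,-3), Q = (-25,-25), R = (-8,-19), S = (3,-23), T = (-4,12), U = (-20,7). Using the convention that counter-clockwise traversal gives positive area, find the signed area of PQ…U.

680.5

P→Q: (-22)(-25) − (-25)(-3) = 475
Q→R: (-25)(-19) − (-8)(-25) = 275
R→S: (-8)(-23) − (3)(-19) = 241
S→T: (3)(12) − (-4)(-23) = -56
T→U: (-4)(7) − (-20)(12) = 212
U→P: (-20)(-3) − (-22)(7) = 214
Σ = 1361
Signed area = Σ/2 = 680.5 (positive ⇒ counter-clockwise traversal).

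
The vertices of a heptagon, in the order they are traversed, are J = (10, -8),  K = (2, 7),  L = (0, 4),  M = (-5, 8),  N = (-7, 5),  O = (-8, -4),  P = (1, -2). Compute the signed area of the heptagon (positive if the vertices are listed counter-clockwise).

122.5

Apply Gauss's area formula: 2A = Σ (x_i·y_{i+1} − x_{i+1}·y_i), indices taken mod 7.
J→K: (10)(7) − (2)(-8) = 86
K→L: (2)(4) − (0)(7) = 8
L→M: (0)(8) − (-5)(4) = 20
M→N: (-5)(5) − (-7)(8) = 31
N→O: (-7)(-4) − (-8)(5) = 68
O→P: (-8)(-2) − (1)(-4) = 20
P→J: (1)(-8) − (10)(-2) = 12
Σ = 245
Signed area = Σ/2 = 122.5 (positive ⇒ counter-clockwise traversal).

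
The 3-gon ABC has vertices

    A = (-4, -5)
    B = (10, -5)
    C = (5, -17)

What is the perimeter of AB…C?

|AB| = √((14)² + (0)²) = √196 = 14
|BC| = √((-5)² + (-12)²) = √169 = 13
|CA| = √((-9)² + (12)²) = √225 = 15
Perimeter = 14 + 13 + 15 = 42.

42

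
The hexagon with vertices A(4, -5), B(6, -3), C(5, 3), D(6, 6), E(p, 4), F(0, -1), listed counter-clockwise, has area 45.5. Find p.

0

The doubled signed area Σ (x_i y_{i+1} − x_{i+1} y_i) is linear in p.
With p=0 it equals 91; the coefficient of p is -7 (from the two edges through E).
So -7·p + 91 = 2·45.5 = 91 ⇒ p = 0.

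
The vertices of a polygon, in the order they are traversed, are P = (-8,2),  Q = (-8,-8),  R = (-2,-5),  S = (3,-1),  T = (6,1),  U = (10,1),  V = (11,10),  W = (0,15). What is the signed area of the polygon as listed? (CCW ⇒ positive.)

Apply the shoelace (surveyor's) formula: 2A = Σ (x_i·y_{i+1} − x_{i+1}·y_i), indices taken mod 8.
P→Q: (-8)(-8) − (-8)(2) = 80
Q→R: (-8)(-5) − (-2)(-8) = 24
R→S: (-2)(-1) − (3)(-5) = 17
S→T: (3)(1) − (6)(-1) = 9
T→U: (6)(1) − (10)(1) = -4
U→V: (10)(10) − (11)(1) = 89
V→W: (11)(15) − (0)(10) = 165
W→P: (0)(2) − (-8)(15) = 120
Σ = 500
Signed area = Σ/2 = 250 (positive ⇒ counter-clockwise traversal).

250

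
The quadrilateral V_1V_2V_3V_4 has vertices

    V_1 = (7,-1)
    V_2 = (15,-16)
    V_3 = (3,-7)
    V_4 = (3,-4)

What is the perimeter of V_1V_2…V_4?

40

|V_1V_2| = √((8)² + (-15)²) = √289 = 17
|V_2V_3| = √((-12)² + (9)²) = √225 = 15
|V_3V_4| = √((0)² + (3)²) = √9 = 3
|V_4V_1| = √((4)² + (3)²) = √25 = 5
Perimeter = 17 + 15 + 3 + 5 = 40.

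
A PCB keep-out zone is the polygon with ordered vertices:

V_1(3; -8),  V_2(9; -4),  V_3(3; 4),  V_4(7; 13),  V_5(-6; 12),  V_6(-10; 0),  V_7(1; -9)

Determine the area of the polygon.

255

Apply the shoelace formula: 2A = Σ (x_i·y_{i+1} − x_{i+1}·y_i), indices taken mod 7.
Σ = (60) + (48) + (11) + (162) + (120) + (90) + (19) = 510
Area = |Σ|/2 = 255.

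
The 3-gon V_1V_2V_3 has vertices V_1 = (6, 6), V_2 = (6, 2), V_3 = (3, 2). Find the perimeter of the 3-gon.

12

|V_1V_2| = √((0)² + (-4)²) = √16 = 4
|V_2V_3| = √((-3)² + (0)²) = √9 = 3
|V_3V_1| = √((3)² + (4)²) = √25 = 5
Perimeter = 4 + 3 + 5 = 12.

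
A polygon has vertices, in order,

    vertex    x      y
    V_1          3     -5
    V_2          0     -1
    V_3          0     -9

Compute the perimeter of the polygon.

18

|V_1V_2| = √((-3)² + (4)²) = √25 = 5
|V_2V_3| = √((0)² + (-8)²) = √64 = 8
|V_3V_1| = √((3)² + (4)²) = √25 = 5
Perimeter = 5 + 8 + 5 = 18.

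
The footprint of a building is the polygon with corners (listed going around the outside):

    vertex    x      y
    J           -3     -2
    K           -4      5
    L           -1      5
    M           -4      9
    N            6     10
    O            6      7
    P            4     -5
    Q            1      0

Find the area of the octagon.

97

Apply the shoelace formula: 2A = Σ (x_i·y_{i+1} − x_{i+1}·y_i), indices taken mod 8.
J→K: (-3)(5) − (-4)(-2) = -23
K→L: (-4)(5) − (-1)(5) = -15
L→M: (-1)(9) − (-4)(5) = 11
M→N: (-4)(10) − (6)(9) = -94
N→O: (6)(7) − (6)(10) = -18
O→P: (6)(-5) − (4)(7) = -58
P→Q: (4)(0) − (1)(-5) = 5
Q→J: (1)(-2) − (-3)(0) = -2
Σ = -194
Area = |Σ|/2 = 97.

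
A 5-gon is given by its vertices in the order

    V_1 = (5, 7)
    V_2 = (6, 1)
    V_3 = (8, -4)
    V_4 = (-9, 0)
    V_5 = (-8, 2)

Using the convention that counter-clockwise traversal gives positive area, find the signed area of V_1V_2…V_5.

Σ = (-37) + (-32) + (-36) + (-18) + (-66) = -189
Signed area = Σ/2 = -94.5 (negative ⇒ clockwise traversal).

-94.5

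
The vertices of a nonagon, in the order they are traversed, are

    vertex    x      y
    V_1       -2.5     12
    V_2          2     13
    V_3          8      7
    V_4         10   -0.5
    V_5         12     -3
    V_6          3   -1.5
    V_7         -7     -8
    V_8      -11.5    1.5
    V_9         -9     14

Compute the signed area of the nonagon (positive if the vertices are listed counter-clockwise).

Apply Gauss's area formula: 2A = Σ (x_i·y_{i+1} − x_{i+1}·y_i), indices taken mod 9.
Σ = (-56.5) + (-90) + (-74) + (-24) + (-9) + (-34.5) + (-102.5) + (-147.5) + (-73) = -611
Signed area = Σ/2 = -305.5 (negative ⇒ clockwise traversal).

-305.5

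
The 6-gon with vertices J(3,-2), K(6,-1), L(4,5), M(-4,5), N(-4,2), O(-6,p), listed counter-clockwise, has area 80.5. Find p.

-6

The doubled signed area Σ (x_i y_{i+1} − x_{i+1} y_i) is linear in p.
With p=0 it equals 119; the coefficient of p is -7 (from the two edges through O).
So -7·p + 119 = 2·80.5 = 161 ⇒ p = -6.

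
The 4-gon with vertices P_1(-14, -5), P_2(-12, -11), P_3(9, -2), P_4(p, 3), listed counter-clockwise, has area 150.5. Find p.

The doubled signed area Σ (x_i y_{i+1} − x_{i+1} y_i) is linear in p.
With p=0 it equals 286; the coefficient of p is -3 (from the two edges through P_4).
So -3·p + 286 = 2·150.5 = 301 ⇒ p = -5.

-5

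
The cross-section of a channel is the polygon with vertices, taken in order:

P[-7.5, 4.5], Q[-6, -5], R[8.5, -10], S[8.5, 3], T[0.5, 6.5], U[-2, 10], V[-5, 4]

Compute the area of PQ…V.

Apply the surveyor's formula: 2A = Σ (x_i·y_{i+1} − x_{i+1}·y_i), indices taken mod 7.
Σ = (64.5) + (102.5) + (110.5) + (53.75) + (18) + (42) + (7.5) = 398.75
Area = |Σ|/2 = 199.375.

199.375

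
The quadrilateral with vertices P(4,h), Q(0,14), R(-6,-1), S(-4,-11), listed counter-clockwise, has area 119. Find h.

2

The doubled signed area Σ (x_i y_{i+1} − x_{i+1} y_i) is linear in h.
With h=0 it equals 246; the coefficient of h is -4 (from the two edges through P).
So -4·h + 246 = 2·119 = 238 ⇒ h = 2.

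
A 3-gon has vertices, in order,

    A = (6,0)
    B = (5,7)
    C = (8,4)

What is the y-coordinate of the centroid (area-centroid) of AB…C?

Apply the shoelace (surveyor's) formula. First the cross-terms c_i = x_i·y_{i+1} − x_{i+1}·y_i:
  42, -36, -24  ⇒  2A = -18, A = -9.
Then Σ (y_i + y_{i+1})·c_i = -198, so ȳ = -198 / (6·(-9)) = 11/3.

11/3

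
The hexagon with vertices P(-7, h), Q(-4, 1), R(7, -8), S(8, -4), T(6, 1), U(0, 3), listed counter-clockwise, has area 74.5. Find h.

6

Write out the shoelace sum; only the two edges meeting at P involve h:
2·Area = [(0·h − (-7)·3) + ((-7)·1 − (-4)·h)] + 111
       = 4·h + 125 = 149
⇒ h = 6.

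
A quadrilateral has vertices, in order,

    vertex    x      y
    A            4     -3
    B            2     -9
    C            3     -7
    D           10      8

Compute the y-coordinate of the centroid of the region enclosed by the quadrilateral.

Apply the shoelace (surveyor's) formula. First the cross-terms c_i = x_i·y_{i+1} − x_{i+1}·y_i:
  -30, 13, 94, -62  ⇒  2A = 15, A = 7.5.
Then Σ (y_i + y_{i+1})·c_i = -64, so ȳ = -64 / (6·7.5) = -64/45.

-64/45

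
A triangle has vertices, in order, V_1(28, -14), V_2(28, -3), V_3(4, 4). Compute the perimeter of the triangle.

|V_1V_2| = √((0)² + (11)²) = √121 = 11
|V_2V_3| = √((-24)² + (7)²) = √625 = 25
|V_3V_1| = √((24)² + (-18)²) = √900 = 30
Perimeter = 11 + 25 + 30 = 66.

66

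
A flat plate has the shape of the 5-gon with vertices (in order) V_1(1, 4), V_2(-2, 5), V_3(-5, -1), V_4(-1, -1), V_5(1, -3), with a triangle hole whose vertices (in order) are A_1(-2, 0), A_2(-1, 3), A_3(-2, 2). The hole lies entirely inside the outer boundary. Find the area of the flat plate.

26.5

Outer boundary:
Apply the surveyor's formula: 2A = Σ (x_i·y_{i+1} − x_{i+1}·y_i), indices taken mod 5.
Cross-terms: 13, 27, 4, 4, 7  ⇒  Σ = 55
Area = |Σ|/2 = 27.5.
Hole:
Σ = (-6) + (4) + (4) = 2
Area = |Σ|/2 = 1.
Net area = 27.5 − 1 = 26.5.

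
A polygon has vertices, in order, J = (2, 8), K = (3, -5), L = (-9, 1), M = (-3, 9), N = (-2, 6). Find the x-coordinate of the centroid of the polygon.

Apply the shoelace formula. First the cross-terms c_i = x_i·y_{i+1} − x_{i+1}·y_i:
  -34, -42, -78, 0, -28  ⇒  2A = -182, A = -91.
Then Σ (x_i + x_{i+1})·c_i = 1018, so x̄ = 1018 / (6·(-91)) = -509/273.

-509/273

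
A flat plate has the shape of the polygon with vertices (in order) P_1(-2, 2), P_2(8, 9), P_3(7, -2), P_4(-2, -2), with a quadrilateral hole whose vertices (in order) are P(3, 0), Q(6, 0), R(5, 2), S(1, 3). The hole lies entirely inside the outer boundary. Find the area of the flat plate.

Outer boundary:
Apply the shoelace formula: 2A = Σ (x_i·y_{i+1} − x_{i+1}·y_i), indices taken mod 4.
Σ = (-34) + (-79) + (-18) + (-8) = -139
Area = |Σ|/2 = 69.5.
Hole:
Cross-terms: 0, 12, 13, -9  ⇒  Σ = 16
Area = |Σ|/2 = 8.
Net area = 69.5 − 8 = 61.5.

61.5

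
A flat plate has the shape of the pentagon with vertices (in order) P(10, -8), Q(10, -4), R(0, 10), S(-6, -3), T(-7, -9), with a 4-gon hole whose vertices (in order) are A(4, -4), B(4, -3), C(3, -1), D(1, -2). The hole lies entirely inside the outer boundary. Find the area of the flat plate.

Outer boundary:
Apply Gauss's area formula: 2A = Σ (x_i·y_{i+1} − x_{i+1}·y_i), indices taken mod 5.
P→Q: (10)(-4) − (10)(-8) = 40
Q→R: (10)(10) − (0)(-4) = 100
R→S: (0)(-3) − (-6)(10) = 60
S→T: (-6)(-9) − (-7)(-3) = 33
T→P: (-7)(-8) − (10)(-9) = 146
Σ = 379
Area = |Σ|/2 = 189.5.
Hole:
Apply Gauss's area formula: 2A = Σ (x_i·y_{i+1} − x_{i+1}·y_i), indices taken mod 4.
Σ = (4) + (5) + (-5) + (4) = 8
Area = |Σ|/2 = 4.
Net area = 189.5 − 4 = 185.5.

185.5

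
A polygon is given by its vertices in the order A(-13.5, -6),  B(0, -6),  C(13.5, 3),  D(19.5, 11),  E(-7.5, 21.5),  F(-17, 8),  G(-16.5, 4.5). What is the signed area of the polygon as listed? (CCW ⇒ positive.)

637.25

Apply the shoelace (surveyor's) formula: 2A = Σ (x_i·y_{i+1} − x_{i+1}·y_i), indices taken mod 7.
Σ = (81) + (81) + (90) + (501.75) + (305.5) + (55.5) + (159.75) = 1274.5
Signed area = Σ/2 = 637.25 (positive ⇒ counter-clockwise traversal).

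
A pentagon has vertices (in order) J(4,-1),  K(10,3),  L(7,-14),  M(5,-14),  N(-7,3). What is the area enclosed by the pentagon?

127.5

Σ = (22) + (-161) + (-28) + (-83) + (-5) = -255
Area = |Σ|/2 = 127.5.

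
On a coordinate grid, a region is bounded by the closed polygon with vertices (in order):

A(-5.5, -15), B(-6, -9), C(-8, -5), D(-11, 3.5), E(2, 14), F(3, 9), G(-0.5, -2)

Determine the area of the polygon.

Σ = (-40.5) + (-42) + (-83) + (-161) + (-24) + (-1.5) + (-3.5) = -355.5
Area = |Σ|/2 = 177.75.

177.75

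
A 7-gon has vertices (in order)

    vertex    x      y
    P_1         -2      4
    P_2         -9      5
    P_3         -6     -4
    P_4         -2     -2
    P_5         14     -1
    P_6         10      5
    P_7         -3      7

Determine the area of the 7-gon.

146.5

P_1→P_2: (-2)(5) − (-9)(4) = 26
P_2→P_3: (-9)(-4) − (-6)(5) = 66
P_3→P_4: (-6)(-2) − (-2)(-4) = 4
P_4→P_5: (-2)(-1) − (14)(-2) = 30
P_5→P_6: (14)(5) − (10)(-1) = 80
P_6→P_7: (10)(7) − (-3)(5) = 85
P_7→P_1: (-3)(4) − (-2)(7) = 2
Σ = 293
Area = |Σ|/2 = 146.5.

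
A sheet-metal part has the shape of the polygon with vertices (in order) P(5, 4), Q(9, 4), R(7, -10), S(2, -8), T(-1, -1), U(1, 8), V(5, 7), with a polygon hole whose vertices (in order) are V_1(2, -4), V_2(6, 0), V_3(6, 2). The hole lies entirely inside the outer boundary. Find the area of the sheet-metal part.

Outer boundary:
Σ = (-16) + (-118) + (-36) + (-10) + (-7) + (-33) + (-15) = -235
Area = |Σ|/2 = 117.5.
Hole:
Apply Gauss's area formula: 2A = Σ (x_i·y_{i+1} − x_{i+1}·y_i), indices taken mod 3.
Σ = (24) + (12) + (-28) = 8
Area = |Σ|/2 = 4.
Net area = 117.5 − 4 = 113.5.

113.5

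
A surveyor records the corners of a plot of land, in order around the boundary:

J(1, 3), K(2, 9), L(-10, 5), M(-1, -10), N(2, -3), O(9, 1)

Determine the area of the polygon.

143

Cross-terms: 3, 100, 105, 23, 29, 26  ⇒  Σ = 286
Area = |Σ|/2 = 143.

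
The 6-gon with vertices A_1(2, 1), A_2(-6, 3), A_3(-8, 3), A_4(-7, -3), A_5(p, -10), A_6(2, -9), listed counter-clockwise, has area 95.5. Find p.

-3

The doubled signed area Σ (x_i y_{i+1} − x_{i+1} y_i) is linear in p.
With p=0 it equals 173; the coefficient of p is -6 (from the two edges through A_5).
So -6·p + 173 = 2·95.5 = 191 ⇒ p = -3.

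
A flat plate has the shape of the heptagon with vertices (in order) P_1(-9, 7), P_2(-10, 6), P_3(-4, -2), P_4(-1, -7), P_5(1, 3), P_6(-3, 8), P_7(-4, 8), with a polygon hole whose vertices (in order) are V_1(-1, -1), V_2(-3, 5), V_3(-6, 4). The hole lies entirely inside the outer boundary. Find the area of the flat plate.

Outer boundary:
Σ = (16) + (44) + (26) + (4) + (17) + (8) + (44) = 159
Area = |Σ|/2 = 79.5.
Hole:
Σ = (-8) + (18) + (10) = 20
Area = |Σ|/2 = 10.
Net area = 79.5 − 10 = 69.5.

69.5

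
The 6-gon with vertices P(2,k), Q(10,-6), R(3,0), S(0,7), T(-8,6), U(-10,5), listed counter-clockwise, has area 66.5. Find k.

-2

The doubled signed area Σ (x_i y_{i+1} − x_{i+1} y_i) is linear in k.
With k=0 it equals 93; the coefficient of k is -20 (from the two edges through P).
So -20·k + 93 = 2·66.5 = 133 ⇒ k = -2.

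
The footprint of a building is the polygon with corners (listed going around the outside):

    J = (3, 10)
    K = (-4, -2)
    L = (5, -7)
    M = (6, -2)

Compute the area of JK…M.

85

Σ = (34) + (38) + (32) + (66) = 170
Area = |Σ|/2 = 85.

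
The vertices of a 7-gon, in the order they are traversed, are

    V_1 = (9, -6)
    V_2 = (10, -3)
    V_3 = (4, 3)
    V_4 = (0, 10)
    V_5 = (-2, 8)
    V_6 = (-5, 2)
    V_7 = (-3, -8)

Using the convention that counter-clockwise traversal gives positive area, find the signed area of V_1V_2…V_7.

Apply the shoelace formula: 2A = Σ (x_i·y_{i+1} − x_{i+1}·y_i), indices taken mod 7.
Cross-terms: 33, 42, 40, 20, 36, 46, 90  ⇒  Σ = 307
Signed area = Σ/2 = 153.5 (positive ⇒ counter-clockwise traversal).

153.5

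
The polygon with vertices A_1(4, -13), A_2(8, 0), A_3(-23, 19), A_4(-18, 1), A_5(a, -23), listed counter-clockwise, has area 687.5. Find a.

-21

Write out the shoelace sum; only the two edges meeting at A_5 involve a:
2·Area = [((-18)·(-23) − a·1) + (a·(-13) − 4·(-23))] + 575
       = -14·a + 1081 = 1375
⇒ a = -21.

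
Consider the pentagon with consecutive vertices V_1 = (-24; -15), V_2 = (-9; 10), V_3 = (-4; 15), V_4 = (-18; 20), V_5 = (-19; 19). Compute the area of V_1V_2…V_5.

249.5

Apply Gauss's area formula: 2A = Σ (x_i·y_{i+1} − x_{i+1}·y_i), indices taken mod 5.
Σ = (-375) + (-95) + (190) + (38) + (741) = 499
Area = |Σ|/2 = 249.5.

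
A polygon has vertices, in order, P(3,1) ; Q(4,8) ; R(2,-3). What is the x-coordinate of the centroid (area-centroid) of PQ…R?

3

Apply the surveyor's formula. First the cross-terms c_i = x_i·y_{i+1} − x_{i+1}·y_i:
  20, -28, 11  ⇒  2A = 3, A = 1.5.
Then Σ (x_i + x_{i+1})·c_i = 27, so x̄ = 27 / (6·1.5) = 3.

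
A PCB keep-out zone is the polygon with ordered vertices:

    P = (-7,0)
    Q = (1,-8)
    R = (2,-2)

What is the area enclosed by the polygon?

Apply Gauss's area formula: 2A = Σ (x_i·y_{i+1} − x_{i+1}·y_i), indices taken mod 3.
P→Q: (-7)(-8) − (1)(0) = 56
Q→R: (1)(-2) − (2)(-8) = 14
R→P: (2)(0) − (-7)(-2) = -14
Σ = 56
Area = |Σ|/2 = 28.

28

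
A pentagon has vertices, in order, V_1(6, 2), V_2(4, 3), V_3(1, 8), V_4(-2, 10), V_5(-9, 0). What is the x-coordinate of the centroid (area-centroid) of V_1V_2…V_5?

Apply the shoelace formula. First the cross-terms c_i = x_i·y_{i+1} − x_{i+1}·y_i:
  10, 29, 26, 90, -18  ⇒  2A = 137, A = 68.5.
Then Σ (x_i + x_{i+1})·c_i = -717, so x̄ = -717 / (6·68.5) = -239/137.

-239/137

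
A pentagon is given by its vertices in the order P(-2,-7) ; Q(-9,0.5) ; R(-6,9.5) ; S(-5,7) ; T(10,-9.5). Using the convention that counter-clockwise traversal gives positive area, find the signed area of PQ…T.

P→Q: (-2)(0.5) − (-9)(-7) = -64
Q→R: (-9)(9.5) − (-6)(0.5) = -82.5
R→S: (-6)(7) − (-5)(9.5) = 5.5
S→T: (-5)(-9.5) − (10)(7) = -22.5
T→P: (10)(-7) − (-2)(-9.5) = -89
Σ = -252.5
Signed area = Σ/2 = -126.25 (negative ⇒ clockwise traversal).

-126.25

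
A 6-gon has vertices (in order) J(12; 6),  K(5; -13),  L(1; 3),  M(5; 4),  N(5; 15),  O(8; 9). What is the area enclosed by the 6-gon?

124.5

Apply Gauss's area formula: 2A = Σ (x_i·y_{i+1} − x_{i+1}·y_i), indices taken mod 6.
J→K: (12)(-13) − (5)(6) = -186
K→L: (5)(3) − (1)(-13) = 28
L→M: (1)(4) − (5)(3) = -11
M→N: (5)(15) − (5)(4) = 55
N→O: (5)(9) − (8)(15) = -75
O→J: (8)(6) − (12)(9) = -60
Σ = -249
Area = |Σ|/2 = 124.5.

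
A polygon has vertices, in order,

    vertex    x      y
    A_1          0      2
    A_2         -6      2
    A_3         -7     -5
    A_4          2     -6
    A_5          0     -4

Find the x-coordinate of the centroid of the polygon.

-46/15

Apply the surveyor's formula. First the cross-terms c_i = x_i·y_{i+1} − x_{i+1}·y_i:
  12, 44, 52, -8, 0  ⇒  2A = 100, A = 50.
Then Σ (x_i + x_{i+1})·c_i = -920, so x̄ = -920 / (6·50) = -46/15.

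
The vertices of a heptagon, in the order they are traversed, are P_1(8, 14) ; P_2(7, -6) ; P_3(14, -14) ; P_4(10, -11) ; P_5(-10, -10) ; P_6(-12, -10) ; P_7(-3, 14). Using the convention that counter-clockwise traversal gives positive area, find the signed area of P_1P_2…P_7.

P_1→P_2: (8)(-6) − (7)(14) = -146
P_2→P_3: (7)(-14) − (14)(-6) = -14
P_3→P_4: (14)(-11) − (10)(-14) = -14
P_4→P_5: (10)(-10) − (-10)(-11) = -210
P_5→P_6: (-10)(-10) − (-12)(-10) = -20
P_6→P_7: (-12)(14) − (-3)(-10) = -198
P_7→P_1: (-3)(14) − (8)(14) = -154
Σ = -756
Signed area = Σ/2 = -378 (negative ⇒ clockwise traversal).

-378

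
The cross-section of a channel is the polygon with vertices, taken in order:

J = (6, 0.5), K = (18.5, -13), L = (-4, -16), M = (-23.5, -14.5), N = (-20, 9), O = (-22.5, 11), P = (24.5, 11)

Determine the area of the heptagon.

921.5

Apply Gauss's area formula: 2A = Σ (x_i·y_{i+1} − x_{i+1}·y_i), indices taken mod 7.
Σ = (-87.25) + (-348) + (-318) + (-501.5) + (-17.5) + (-517) + (-53.75) = -1843
Area = |Σ|/2 = 921.5.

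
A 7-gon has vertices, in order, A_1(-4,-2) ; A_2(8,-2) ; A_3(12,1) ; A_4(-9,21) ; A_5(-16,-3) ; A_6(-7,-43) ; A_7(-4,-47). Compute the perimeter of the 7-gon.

|A_1A_2| = √((12)² + (0)²) = √144 = 12
|A_2A_3| = √((4)² + (3)²) = √25 = 5
|A_3A_4| = √((-21)² + (20)²) = √841 = 29
|A_4A_5| = √((-7)² + (-24)²) = √625 = 25
|A_5A_6| = √((9)² + (-40)²) = √1681 = 41
|A_6A_7| = √((3)² + (-4)²) = √25 = 5
|A_7A_1| = √((0)² + (45)²) = √2025 = 45
Perimeter = 12 + 5 + 29 + 25 + 41 + 5 + 45 = 162.

162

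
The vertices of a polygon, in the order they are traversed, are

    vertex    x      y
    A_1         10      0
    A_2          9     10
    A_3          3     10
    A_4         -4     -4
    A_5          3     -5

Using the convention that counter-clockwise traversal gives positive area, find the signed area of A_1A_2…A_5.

135

Cross-terms: 100, 60, 28, 32, 50  ⇒  Σ = 270
Signed area = Σ/2 = 135 (positive ⇒ counter-clockwise traversal).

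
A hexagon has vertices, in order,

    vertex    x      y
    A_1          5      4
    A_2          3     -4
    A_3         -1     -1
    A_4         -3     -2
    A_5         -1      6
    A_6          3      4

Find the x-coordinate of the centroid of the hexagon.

49/45

Apply the surveyor's formula. First the cross-terms c_i = x_i·y_{i+1} − x_{i+1}·y_i:
  -32, -7, -1, -20, -22, -8  ⇒  2A = -90, A = -45.
Then Σ (x_i + x_{i+1})·c_i = -294, so x̄ = -294 / (6·(-45)) = 49/45.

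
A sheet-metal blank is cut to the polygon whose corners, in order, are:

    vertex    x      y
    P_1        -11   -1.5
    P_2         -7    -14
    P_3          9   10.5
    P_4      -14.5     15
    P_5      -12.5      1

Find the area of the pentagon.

343

Apply the surveyor's formula: 2A = Σ (x_i·y_{i+1} − x_{i+1}·y_i), indices taken mod 5.
Σ = (143.5) + (52.5) + (287.25) + (173) + (29.75) = 686
Area = |Σ|/2 = 343.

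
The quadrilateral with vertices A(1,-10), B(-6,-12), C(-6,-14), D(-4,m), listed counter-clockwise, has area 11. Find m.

The doubled signed area Σ (x_i y_{i+1} − x_{i+1} y_i) is linear in m.
With m=0 it equals -76; the coefficient of m is -7 (from the two edges through D).
So -7·m + -76 = 2·11 = 22 ⇒ m = -14.

-14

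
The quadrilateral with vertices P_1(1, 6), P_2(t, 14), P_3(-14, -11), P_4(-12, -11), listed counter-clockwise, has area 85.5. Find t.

0

Write out the shoelace sum; only the two edges meeting at P_2 involve t:
2·Area = [(1·14 − t·6) + (t·(-11) − (-14)·14)] + -39
       = -17·t + 171 = 171
⇒ t = 0.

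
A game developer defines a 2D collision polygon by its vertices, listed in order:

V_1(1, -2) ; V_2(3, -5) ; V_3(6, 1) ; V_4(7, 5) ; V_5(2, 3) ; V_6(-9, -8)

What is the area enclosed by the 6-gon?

Σ = (1) + (33) + (23) + (11) + (11) + (26) = 105
Area = |Σ|/2 = 52.5.

52.5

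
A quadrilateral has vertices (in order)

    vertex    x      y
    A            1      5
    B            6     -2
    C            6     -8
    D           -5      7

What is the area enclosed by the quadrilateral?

Apply the surveyor's formula: 2A = Σ (x_i·y_{i+1} − x_{i+1}·y_i), indices taken mod 4.
Σ = (-32) + (-36) + (2) + (-32) = -98
Area = |Σ|/2 = 49.

49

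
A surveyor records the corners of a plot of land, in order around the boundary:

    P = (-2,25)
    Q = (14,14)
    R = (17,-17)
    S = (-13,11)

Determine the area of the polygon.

Cross-terms: -378, -476, -34, -303  ⇒  Σ = -1191
Area = |Σ|/2 = 595.5.

595.5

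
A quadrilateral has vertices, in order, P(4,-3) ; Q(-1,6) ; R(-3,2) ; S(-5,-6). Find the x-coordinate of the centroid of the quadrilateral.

Apply the shoelace (surveyor's) formula. First the cross-terms c_i = x_i·y_{i+1} − x_{i+1}·y_i:
  21, 16, 28, 39  ⇒  2A = 104, A = 52.
Then Σ (x_i + x_{i+1})·c_i = -264, so x̄ = -264 / (6·52) = -11/13.

-11/13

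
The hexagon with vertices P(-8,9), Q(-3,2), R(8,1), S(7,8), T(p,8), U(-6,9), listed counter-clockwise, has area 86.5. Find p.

Write out the shoelace sum; only the two edges meeting at T involve p:
2·Area = [(7·8 − p·8) + (p·9 − (-6)·8)] + 67
       = 1·p + 171 = 173
⇒ p = 2.

2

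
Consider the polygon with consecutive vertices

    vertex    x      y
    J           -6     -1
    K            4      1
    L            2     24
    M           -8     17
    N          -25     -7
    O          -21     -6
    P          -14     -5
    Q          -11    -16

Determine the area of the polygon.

453.5

Apply the shoelace (surveyor's) formula: 2A = Σ (x_i·y_{i+1} − x_{i+1}·y_i), indices taken mod 8.
Σ = (-2) + (94) + (226) + (481) + (3) + (21) + (169) + (-85) = 907
Area = |Σ|/2 = 453.5.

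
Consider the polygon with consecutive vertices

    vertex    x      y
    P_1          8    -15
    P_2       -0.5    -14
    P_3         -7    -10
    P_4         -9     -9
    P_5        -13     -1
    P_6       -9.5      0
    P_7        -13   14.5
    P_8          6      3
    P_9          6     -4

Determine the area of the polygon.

360.375

P_1→P_2: (8)(-14) − (-0.5)(-15) = -119.5
P_2→P_3: (-0.5)(-10) − (-7)(-14) = -93
P_3→P_4: (-7)(-9) − (-9)(-10) = -27
P_4→P_5: (-9)(-1) − (-13)(-9) = -108
P_5→P_6: (-13)(0) − (-9.5)(-1) = -9.5
P_6→P_7: (-9.5)(14.5) − (-13)(0) = -137.75
P_7→P_8: (-13)(3) − (6)(14.5) = -126
P_8→P_9: (6)(-4) − (6)(3) = -42
P_9→P_1: (6)(-15) − (8)(-4) = -58
Σ = -720.75
Area = |Σ|/2 = 360.375.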